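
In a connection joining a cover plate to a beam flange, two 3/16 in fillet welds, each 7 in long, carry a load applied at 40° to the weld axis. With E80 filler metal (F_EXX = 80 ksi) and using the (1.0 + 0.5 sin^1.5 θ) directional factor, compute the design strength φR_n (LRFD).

t_e = 0.707 × 0.1875 = 0.1326 in; A_we = 0.1326 × 14 = 1.856 in².
Directional factor: 1.0 + 0.5 sin^1.5(40°) = 1.258.
F_nw = 0.6 × 80 × 1.258 = 60.37 ksi.
φR_n = 0.75 × 60.37 × 1.856 = 84.03 kip.

φR_n ≈ 84 kip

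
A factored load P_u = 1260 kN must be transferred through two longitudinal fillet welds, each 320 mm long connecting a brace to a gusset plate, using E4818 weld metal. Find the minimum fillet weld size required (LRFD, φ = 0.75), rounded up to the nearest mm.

E48XX → F_EXX = 480 MPa.
Total weld length L = 640 mm.
Required throat t_e = P_u / (φ × 0.6 F_EXX × L) = 1260 / (0.75 × 0.6 × 480 × 640 × 10⁻³) = 9.115 mm.
Required leg w = t_e / 0.707 = 12.89 mm → use 13 mm.

w = 13 mm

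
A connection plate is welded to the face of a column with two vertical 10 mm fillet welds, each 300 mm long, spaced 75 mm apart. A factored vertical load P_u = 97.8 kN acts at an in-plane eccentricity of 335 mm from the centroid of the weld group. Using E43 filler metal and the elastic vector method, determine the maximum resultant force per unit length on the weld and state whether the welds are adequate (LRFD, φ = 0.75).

f_max ≈ 1000 N/mm; adequate

E43XX → F_EXX = 430 MPa.
Total weld length L_w = 600 mm. Treat welds as unit-width lines.
Polar moment about centroid: J = 2[d³/12 + d(b/2)²] = 2[300³/12 + 300×37.5²] = 5344000 mm³.
Direct shear f_v = P/L_w = 97.8×10³ / 600 = 163 N/mm (vertical).
Torsion M = P·e = 97.8×10³ × 335 = 32763000 N·mm.
Critical point at (x, y) = (37.5, 150) from centroid. f_tx = M·y/J = 919.7 N/mm; f_ty = M·x/J = 229.9 N/mm.
Resultant f_max = √[f_tx² + (f_v + f_ty)²] = √[919.7² + (163 + 229.9)²] = 1000 N/mm.
Capacity per unit length: φr_n = 0.75 × 0.6 × 430 × (0.707 × 10) = 1368 N/mm.
1000 ≤ 1368 → adequate.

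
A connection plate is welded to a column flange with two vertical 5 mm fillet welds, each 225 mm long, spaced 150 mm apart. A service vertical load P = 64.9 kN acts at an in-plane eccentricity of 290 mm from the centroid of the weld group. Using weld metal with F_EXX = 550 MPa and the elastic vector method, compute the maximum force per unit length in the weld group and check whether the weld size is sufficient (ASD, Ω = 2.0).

f_max ≈ 665 N/mm; NOT adequate

Total weld length L_w = 450 mm. Treat welds as unit-width lines.
Polar moment about centroid: J = 2[d³/12 + d(b/2)²] = 2[225³/12 + 225×75²] = 4430000 mm³.
Direct shear f_v = P/L_w = 64.9×10³ / 450 = 144.2 N/mm (vertical).
Torsion M = P·e = 64.9×10³ × 290 = 18821000 N·mm.
Critical point at (x, y) = (75, 112.5) from centroid. f_tx = M·y/J = 478 N/mm; f_ty = M·x/J = 318.7 N/mm.
Resultant f_max = √[f_tx² + (f_v + f_ty)²] = √[478² + (144.2 + 318.7)²] = 665.4 N/mm.
Capacity per unit length: r_n/Ω = (1/2.0) × 0.6 × 550 × (0.707 × 5) = 583.3 N/mm.
665.4 > 583.3 → NOT adequate.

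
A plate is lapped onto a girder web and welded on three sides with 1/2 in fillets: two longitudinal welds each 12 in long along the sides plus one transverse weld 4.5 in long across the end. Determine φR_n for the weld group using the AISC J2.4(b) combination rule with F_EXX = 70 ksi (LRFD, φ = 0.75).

φR_n ≈ 317 kips

t_e = 0.707 × 0.5 = 0.3535 in.
R_nwl = 0.6 × 70 × 0.3535 × 24 = 356.3 kips (longitudinal, 2 welds).
R_nwt = 0.6 × 70 × 0.3535 × 4.5 = 66.81 kips (transverse, base value).
(i) R_nwl + R_nwt = 423.1 kips; (ii) 0.85 R_nwl + 1.5 R_nwt = 403.1 kips.
R_n = max = 423.1 kips [governs: (i)]; φR_n = 317.4 kips.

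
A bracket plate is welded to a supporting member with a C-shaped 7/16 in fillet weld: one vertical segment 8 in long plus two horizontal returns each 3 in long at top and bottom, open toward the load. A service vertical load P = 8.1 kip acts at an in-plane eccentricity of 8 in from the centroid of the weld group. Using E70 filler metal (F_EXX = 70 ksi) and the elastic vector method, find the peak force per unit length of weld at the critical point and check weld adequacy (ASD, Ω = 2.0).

f_max ≈ 2.34 kip/in; adequate

Total weld length L_w = 14 in. Treat welds as unit-width lines.
Centroid: x̄ = 2×3×1.5 / 14 = 0.6429 in from the vertical weld.
Polar moment about centroid: J = I_x + I_y = [8³/12 + 2×3×4²] + [8×0.6429² + 2(3³/12 + 3×0.8571²)] = 150.9 in³.
Direct shear f_v = P/L_w = 8.1 / 14 = 0.5786 kip/in (vertical).
Torsion M = P·e = 8.1 × 8 = 64.8 kip·in.
Critical point at (x, y) = (2.357, 4) from centroid. f_tx = M·y/J = 1.718 kip/in; f_ty = M·x/J = 1.012 kip/in.
Resultant f_max = √[f_tx² + (f_v + f_ty)²] = √[1.718² + (0.5786 + 1.012)²] = 2.341 kip/in.
Capacity per unit length: r_n/Ω = (1/2.0) × 0.6 × 70 × (0.707 × 0.4375) = 6.496 kip/in.
2.341 ≤ 6.496 → adequate.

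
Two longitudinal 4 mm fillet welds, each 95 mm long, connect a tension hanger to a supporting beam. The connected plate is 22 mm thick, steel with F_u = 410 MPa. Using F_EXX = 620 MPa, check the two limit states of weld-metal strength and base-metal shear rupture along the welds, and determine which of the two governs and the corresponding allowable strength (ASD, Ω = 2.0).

t_e = 0.707 × 4 = 2.828 mm; L = 190 mm.
Weld metal: R_n/Ω = (1/2.0) × 0.6 × 620 × 2.828 × 190 × 10⁻³ = 99.94 kN.
Base metal (shear rupture): R_n/Ω = (1/2.0) × 0.6 × 410 × 22 × 190 × 10⁻³ = 514.1 kN.
Governing: weld metal.

R_n/Ω ≈ 99.9 kN (weld metal governs)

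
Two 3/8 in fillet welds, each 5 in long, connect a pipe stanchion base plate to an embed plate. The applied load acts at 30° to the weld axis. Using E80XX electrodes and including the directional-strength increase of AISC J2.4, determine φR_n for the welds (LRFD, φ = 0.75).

E80XX → F_EXX = 80 ksi.
t_e = 0.707 × 0.375 = 0.2651 in; A_we = 0.2651 × 10 = 2.651 in².
Directional factor: 1.0 + 0.5 sin^1.5(30°) = 1.177.
F_nw = 0.6 × 80 × 1.177 = 56.49 ksi.
φR_n = 0.75 × 56.49 × 2.651 = 112.3 kip.

φR_n ≈ 112 kip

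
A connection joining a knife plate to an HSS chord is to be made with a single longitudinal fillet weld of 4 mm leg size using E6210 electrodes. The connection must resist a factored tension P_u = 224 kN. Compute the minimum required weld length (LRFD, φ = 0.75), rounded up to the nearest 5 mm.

E62XX → F_EXX = 620 MPa.
Throat t_e = 0.707 × 4 = 2.828 mm.
φr_n = 0.75 × 0.6 × 620 × 2.828 × 10⁻³ = 0.789 kN/mm.
L_req = P_u / φr_n = 224 / 0.789 = 283.9 mm total.
Round up → use L = 285 mm.

L = 285 mm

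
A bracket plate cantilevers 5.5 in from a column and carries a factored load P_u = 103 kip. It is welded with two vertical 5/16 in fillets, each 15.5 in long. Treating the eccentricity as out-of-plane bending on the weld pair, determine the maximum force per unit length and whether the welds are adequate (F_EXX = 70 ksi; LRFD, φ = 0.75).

f_max ≈ 7.82 kip/in; NOT adequate

L_w = 2 × 15.5 = 31 in; section modulus (unit throat) S = 2 × L²/6 = 80.08 in².
Direct shear f_v = P/L_w = 103/31 = 3.323 kip/in.
Moment M = P × e = 103 × 5.5 = 566.5 kip·in; bending f_b = M/S = 7.074 kip/in.
f_max = √(f_v² + f_b²) = √(3.323² + 7.074²) = 7.815 kip/in.
φr_n = 0.75 × 0.6 × 70 × (0.707 × 0.3125) = 6.96 kip/in → NOT adequate.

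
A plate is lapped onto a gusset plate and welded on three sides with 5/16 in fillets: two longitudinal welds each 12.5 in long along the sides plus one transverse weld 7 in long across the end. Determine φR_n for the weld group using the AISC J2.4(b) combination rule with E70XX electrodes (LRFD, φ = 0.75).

E70XX → F_EXX = 70 ksi.
t_e = 0.707 × 0.3125 = 0.2209 in.
R_nwl = 0.6 × 70 × 0.2209 × 25 = 232 kip (longitudinal, 2 welds).
R_nwt = 0.6 × 70 × 0.2209 × 7 = 64.96 kip (transverse, base value).
(i) R_nwl + R_nwt = 296.9 kip; (ii) 0.85 R_nwl + 1.5 R_nwt = 294.6 kip.
R_n = max = 296.9 kip [governs: (i)]; φR_n = 222.7 kip.

φR_n ≈ 223 kip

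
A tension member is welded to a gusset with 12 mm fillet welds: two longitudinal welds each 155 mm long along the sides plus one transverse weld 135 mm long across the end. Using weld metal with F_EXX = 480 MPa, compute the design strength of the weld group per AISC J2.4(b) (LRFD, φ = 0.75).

t_e = 0.707 × 12 = 8.484 mm.
R_nwl = 0.6 × 480 × 8.484 × 310 × 10⁻³ = 757.5 kN (longitudinal, 2 welds).
R_nwt = 0.6 × 480 × 8.484 × 135 × 10⁻³ = 329.9 kN (transverse, base value).
(i) R_nwl + R_nwt = 1087 kN; (ii) 0.85 R_nwl + 1.5 R_nwt = 1139 kN.
R_n = max = 1139 kN [governs: (ii)]; φR_n = 854 kN.

φR_n ≈ 854 kN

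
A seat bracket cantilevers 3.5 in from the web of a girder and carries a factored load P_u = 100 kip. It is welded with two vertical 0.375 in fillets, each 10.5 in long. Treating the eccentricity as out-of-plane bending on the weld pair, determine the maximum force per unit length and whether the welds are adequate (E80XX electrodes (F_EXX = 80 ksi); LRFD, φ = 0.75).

f_max ≈ 10.6 kip/in; NOT adequate

L_w = 2 × 10.5 = 21 in; section modulus (unit throat) S = 2 × L²/6 = 36.75 in².
Direct shear f_v = P/L_w = 100/21 = 4.762 kip/in.
Moment M = P × e = 100 × 3.5 = 350 kip·in; bending f_b = M/S = 9.524 kip/in.
f_max = √(f_v² + f_b²) = √(4.762² + 9.524²) = 10.65 kip/in.
φr_n = 0.75 × 0.6 × 80 × (0.707 × 0.375) = 9.544 kip/in → NOT adequate.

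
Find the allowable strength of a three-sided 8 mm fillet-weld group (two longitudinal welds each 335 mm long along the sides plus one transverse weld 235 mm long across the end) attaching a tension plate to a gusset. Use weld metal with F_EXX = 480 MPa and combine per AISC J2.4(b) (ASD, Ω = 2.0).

R_n/Ω ≈ 751 kN

t_e = 0.707 × 8 = 5.656 mm.
R_nwl = 0.6 × 480 × 5.656 × 670 × 10⁻³ = 1091 kN (longitudinal, 2 welds).
R_nwt = 0.6 × 480 × 5.656 × 235 × 10⁻³ = 382.8 kN (transverse, base value).
(i) R_nwl + R_nwt = 1474 kN; (ii) 0.85 R_nwl + 1.5 R_nwt = 1502 kN.
R_n = max = 1502 kN [governs: (ii)]; R_n/Ω = 750.9 kN.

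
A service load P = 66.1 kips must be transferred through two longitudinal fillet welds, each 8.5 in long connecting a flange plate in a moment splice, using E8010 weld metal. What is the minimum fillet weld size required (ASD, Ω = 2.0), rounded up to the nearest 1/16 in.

w = 1/4 in

E80XX → F_EXX = 80 ksi.
Total weld length L = 17 in.
Required throat t_e = P × Ω / (0.6 F_EXX × L) = 66.1 × 2.0 / (0.6 × 80 × 17) = 0.162 in.
Required leg w = t_e / 0.707 = 0.2292 in → use 1/4 in.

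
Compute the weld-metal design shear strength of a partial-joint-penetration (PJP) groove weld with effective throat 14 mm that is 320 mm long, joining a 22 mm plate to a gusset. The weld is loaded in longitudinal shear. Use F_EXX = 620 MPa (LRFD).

φR_n ≈ 1250 kN

Effective throat (given) t_e = 14 mm.
A_we = 14 × 320 = 4480 mm².
F_nw = 0.6 F_EXX = 372 MPa.
φR_n = 0.75 × 372 × 4480 × 10⁻³ = 1250 kN.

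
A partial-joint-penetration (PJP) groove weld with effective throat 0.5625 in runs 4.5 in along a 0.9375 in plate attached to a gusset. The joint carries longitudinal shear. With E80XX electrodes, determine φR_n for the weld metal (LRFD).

E80XX → F_EXX = 80 ksi.
Effective throat (given) t_e = 0.5625 in.
A_we = 0.5625 × 4.5 = 2.531 in².
F_nw = 0.6 F_EXX = 48 ksi.
φR_n = 0.75 × 48 × 2.531 = 91.12 kips.

φR_n ≈ 91.1 kips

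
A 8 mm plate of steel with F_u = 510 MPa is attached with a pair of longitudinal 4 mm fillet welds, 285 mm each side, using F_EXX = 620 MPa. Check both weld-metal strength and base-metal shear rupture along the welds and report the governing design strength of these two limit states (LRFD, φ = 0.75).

φR_n ≈ 450 kN (weld metal governs)

t_e = 0.707 × 4 = 2.828 mm; L = 570 mm.
Weld metal: φR_n = 0.75 × 0.6 × 620 × 2.828 × 570 × 10⁻³ = 449.7 kN.
Base metal (shear rupture): φR_n = 0.75 × 0.6 × 510 × 8 × 570 × 10⁻³ = 1047 kN.
Governing: weld metal.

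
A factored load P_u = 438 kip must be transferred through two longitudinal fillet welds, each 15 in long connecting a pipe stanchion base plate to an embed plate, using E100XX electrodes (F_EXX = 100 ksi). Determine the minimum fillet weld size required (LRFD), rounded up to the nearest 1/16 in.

Total weld length L = 30 in.
Required throat t_e = P_u / (φ × 0.6 F_EXX × L) = 438 / (0.75 × 0.6 × 100 × 30) = 0.3244 in.
Required leg w = t_e / 0.707 = 0.4589 in → use 1/2 in.

w = 1/2 in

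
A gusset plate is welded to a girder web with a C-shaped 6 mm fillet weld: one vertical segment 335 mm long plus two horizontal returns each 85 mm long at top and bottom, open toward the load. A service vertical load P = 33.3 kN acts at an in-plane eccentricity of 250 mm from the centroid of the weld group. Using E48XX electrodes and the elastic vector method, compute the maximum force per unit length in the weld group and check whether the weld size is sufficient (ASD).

f_max ≈ 219 N/mm; adequate

E48XX → F_EXX = 480 MPa.
Total weld length L_w = 505 mm. Treat welds as unit-width lines.
Centroid: x̄ = 2×85×42.5 / 505 = 14.31 mm from the vertical weld.
Polar moment about centroid: J = I_x + I_y = [335³/12 + 2×85×167.5²] + [335×14.31² + 2(85³/12 + 85×28.19²)] = 8209000 mm³.
Direct shear f_v = P/L_w = 33.3×10³ / 505 = 65.94 N/mm (vertical).
Torsion M = P·e = 33.3×10³ × 250 = 8325000 N·mm.
Critical point at (x, y) = (70.69, 167.5) from centroid. f_tx = M·y/J = 169.9 N/mm; f_ty = M·x/J = 71.7 N/mm.
Resultant f_max = √[f_tx² + (f_v + f_ty)²] = √[169.9² + (65.94 + 71.7)²] = 218.6 N/mm.
Capacity per unit length: r_n/Ω = (1/2.0) × 0.6 × 480 × (0.707 × 6) = 610.8 N/mm.
218.6 ≤ 610.8 → adequate.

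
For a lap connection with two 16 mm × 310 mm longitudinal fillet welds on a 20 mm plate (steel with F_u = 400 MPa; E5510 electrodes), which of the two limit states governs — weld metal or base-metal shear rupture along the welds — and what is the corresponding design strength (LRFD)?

φR_n ≈ 1740 kN (weld metal governs)

E55XX → F_EXX = 550 MPa.
t_e = 0.707 × 16 = 11.31 mm; L = 620 mm.
Weld metal: φR_n = 0.75 × 0.6 × 550 × 11.31 × 620 × 10⁻³ = 1736 kN.
Base metal (shear rupture): φR_n = 0.75 × 0.6 × 400 × 20 × 620 × 10⁻³ = 2232 kN.
Governing: weld metal.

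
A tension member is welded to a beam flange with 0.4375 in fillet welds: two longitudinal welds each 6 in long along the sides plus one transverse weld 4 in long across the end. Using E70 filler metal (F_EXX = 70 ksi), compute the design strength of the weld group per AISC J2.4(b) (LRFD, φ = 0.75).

φR_n ≈ 158 kip

t_e = 0.707 × 0.4375 = 0.3093 in.
R_nwl = 0.6 × 70 × 0.3093 × 12 = 155.9 kip (longitudinal, 2 welds).
R_nwt = 0.6 × 70 × 0.3093 × 4 = 51.96 kip (transverse, base value).
(i) R_nwl + R_nwt = 207.9 kip; (ii) 0.85 R_nwl + 1.5 R_nwt = 210.5 kip.
R_n = max = 210.5 kip [governs: (ii)]; φR_n = 157.8 kip.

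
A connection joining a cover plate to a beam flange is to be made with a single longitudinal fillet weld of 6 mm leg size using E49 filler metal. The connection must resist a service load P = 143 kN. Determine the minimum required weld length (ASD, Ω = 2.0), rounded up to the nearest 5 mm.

L = 230 mm

E49XX → F_EXX = 490 MPa.
Throat t_e = 0.707 × 6 = 4.242 mm.
r_n/Ω = (0.6 × 490 × 4.242) / 2.0 = 623.6 N/mm = 0.6236 kN/mm.
L_req = P / (r_n/Ω) = 143 / 0.6236 = 229.3 mm total.
Round up → use L = 230 mm.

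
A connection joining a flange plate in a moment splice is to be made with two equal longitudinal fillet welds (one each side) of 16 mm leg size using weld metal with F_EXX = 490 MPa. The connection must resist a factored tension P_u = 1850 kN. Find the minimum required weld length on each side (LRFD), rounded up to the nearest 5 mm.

Throat t_e = 0.707 × 16 = 11.31 mm.
φr_n = 0.75 × 0.6 × 490 × 11.31 × 10⁻³ = 2.494 kN/mm.
L_req = P_u / φr_n = 1850 / 2.494 = 741.7 mm total.
Per side: 741.7 / 2 = 370.8 mm.
Round up → use L = 375 mm on each side.

L = 375 mm on each side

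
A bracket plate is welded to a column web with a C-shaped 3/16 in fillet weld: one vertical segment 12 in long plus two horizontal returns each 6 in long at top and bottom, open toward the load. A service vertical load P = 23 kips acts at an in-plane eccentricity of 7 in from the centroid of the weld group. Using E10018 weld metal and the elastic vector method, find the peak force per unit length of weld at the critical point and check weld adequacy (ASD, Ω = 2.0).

f_max ≈ 2.51 kip/in; adequate

E100XX → F_EXX = 100 ksi.
Total weld length L_w = 24 in. Treat welds as unit-width lines.
Centroid: x̄ = 2×6×3 / 24 = 1.5 in from the vertical weld.
Polar moment about centroid: J = I_x + I_y = [12³/12 + 2×6×6²] + [12×1.5² + 2(6³/12 + 6×1.5²)] = 666 in³.
Direct shear f_v = P/L_w = 23 / 24 = 0.9583 kip/in (vertical).
Torsion M = P·e = 23 × 7 = 161 kip·in.
Critical point at (x, y) = (4.5, 6) from centroid. f_tx = M·y/J = 1.45 kip/in; f_ty = M·x/J = 1.088 kip/in.
Resultant f_max = √[f_tx² + (f_v + f_ty)²] = √[1.45² + (0.9583 + 1.088)²] = 2.508 kip/in.
Capacity per unit length: r_n/Ω = (1/2.0) × 0.6 × 100 × (0.707 × 0.1875) = 3.977 kip/in.
2.508 ≤ 3.977 → adequate.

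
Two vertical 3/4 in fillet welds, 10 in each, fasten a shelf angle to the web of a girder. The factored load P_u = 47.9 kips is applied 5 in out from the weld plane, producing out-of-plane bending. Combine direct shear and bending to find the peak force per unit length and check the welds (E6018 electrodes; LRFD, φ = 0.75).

f_max ≈ 7.57 kip/in; adequate

E60XX → F_EXX = 60 ksi.
L_w = 2 × 10 = 20 in; section modulus (unit throat) S = 2 × L²/6 = 33.33 in².
Direct shear f_v = P/L_w = 47.9/20 = 2.395 kip/in.
Moment M = P × e = 47.9 × 5 = 239.5 kip·in; bending f_b = M/S = 7.185 kip/in.
f_max = √(f_v² + f_b²) = √(2.395² + 7.185²) = 7.574 kip/in.
φr_n = 0.75 × 0.6 × 60 × (0.707 × 0.75) = 14.32 kip/in → adequate.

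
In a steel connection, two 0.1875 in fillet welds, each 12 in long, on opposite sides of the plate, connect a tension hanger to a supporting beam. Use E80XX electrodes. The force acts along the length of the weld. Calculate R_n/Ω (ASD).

R_n/Ω ≈ 76.4 kip

E80XX → F_EXX = 80 ksi.
Effective throat t_e = 0.707 × 0.1875 = 0.1326 in.
Total length L = 24 in; A_we = 0.1326 × 24 = 3.181 in².
F_nw = 0.6 F_EXX = 0.6 × 80 = 48 ksi.
R_n = 48 × 3.181 = 152.7 kip; R_n/Ω = 152.7/2.0 = 76.36 kip.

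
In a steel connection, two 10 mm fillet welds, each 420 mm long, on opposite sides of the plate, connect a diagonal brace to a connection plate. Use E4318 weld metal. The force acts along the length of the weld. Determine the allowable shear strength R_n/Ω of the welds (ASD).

E43XX → F_EXX = 430 MPa.
Effective throat t_e = 0.707 × 10 = 7.07 mm.
Total length L = 840 mm; A_we = 7.07 × 840 = 5939 mm².
F_nw = 0.6 F_EXX = 0.6 × 430 = 258 MPa.
R_n = 258 × 5939 × 10⁻³ = 1532 kN; R_n/Ω = 1532/2.0 = 766.1 kN.

R_n/Ω ≈ 766 kN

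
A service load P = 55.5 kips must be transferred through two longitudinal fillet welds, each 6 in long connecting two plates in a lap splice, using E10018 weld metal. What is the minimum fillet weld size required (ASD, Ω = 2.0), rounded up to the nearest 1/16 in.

w = 1/4 in

E100XX → F_EXX = 100 ksi.
Total weld length L = 12 in.
Required throat t_e = P × Ω / (0.6 F_EXX × L) = 55.5 × 2.0 / (0.6 × 100 × 12) = 0.1542 in.
Required leg w = t_e / 0.707 = 0.2181 in → use 1/4 in.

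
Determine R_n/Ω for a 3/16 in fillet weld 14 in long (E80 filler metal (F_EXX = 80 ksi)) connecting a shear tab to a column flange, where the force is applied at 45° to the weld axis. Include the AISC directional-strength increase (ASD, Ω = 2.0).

R_n/Ω ≈ 57.8 kip

t_e = 0.707 × 0.1875 = 0.1326 in; A_we = 0.1326 × 14 = 1.856 in².
Directional factor: 1.0 + 0.5 sin^1.5(45°) = 1.297.
F_nw = 0.6 × 80 × 1.297 = 62.27 ksi.
R_n/Ω = (62.27 × 1.856) / 2.0 = 57.78 kip.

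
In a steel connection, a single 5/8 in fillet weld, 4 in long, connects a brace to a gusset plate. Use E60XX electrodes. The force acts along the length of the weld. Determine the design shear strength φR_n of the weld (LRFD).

φR_n ≈ 47.7 kip

E60XX → F_EXX = 60 ksi.
Effective throat t_e = 0.707 × 0.625 = 0.4419 in.
Total length L = 4 in; A_we = 0.4419 × 4 = 1.767 in².
F_nw = 0.6 F_EXX = 0.6 × 60 = 36 ksi.
φR_n = 0.75 × 36 × 1.767 = 47.72 kip.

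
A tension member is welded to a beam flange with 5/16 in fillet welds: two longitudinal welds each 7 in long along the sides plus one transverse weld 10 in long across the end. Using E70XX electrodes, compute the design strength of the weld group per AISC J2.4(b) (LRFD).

φR_n ≈ 187 kip

E70XX → F_EXX = 70 ksi.
t_e = 0.707 × 0.3125 = 0.2209 in.
R_nwl = 0.6 × 70 × 0.2209 × 14 = 129.9 kip (longitudinal, 2 welds).
R_nwt = 0.6 × 70 × 0.2209 × 10 = 92.79 kip (transverse, base value).
(i) R_nwl + R_nwt = 222.7 kip; (ii) 0.85 R_nwl + 1.5 R_nwt = 249.6 kip.
R_n = max = 249.6 kip [governs: (ii)]; φR_n = 187.2 kip.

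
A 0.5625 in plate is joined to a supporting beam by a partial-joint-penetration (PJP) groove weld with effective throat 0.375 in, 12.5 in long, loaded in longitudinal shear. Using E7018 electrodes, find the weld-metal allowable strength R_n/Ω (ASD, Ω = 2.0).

R_n/Ω ≈ 98.4 kips

E70XX → F_EXX = 70 ksi.
Effective throat (given) t_e = 0.375 in.
A_we = 0.375 × 12.5 = 4.688 in².
F_nw = 0.6 F_EXX = 42 ksi.
R_n/Ω = (42 × 4.688) / 2.0 = 98.44 kips.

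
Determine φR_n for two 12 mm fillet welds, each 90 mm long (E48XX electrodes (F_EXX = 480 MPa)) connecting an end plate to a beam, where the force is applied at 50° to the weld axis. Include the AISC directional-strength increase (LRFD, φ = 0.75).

φR_n ≈ 440 kN

t_e = 0.707 × 12 = 8.484 mm; A_we = 8.484 × 180 = 1527 mm².
Directional factor: 1.0 + 0.5 sin^1.5(50°) = 1.335.
F_nw = 0.6 × 480 × 1.335 = 384.5 MPa.
φR_n = 0.75 × 384.5 × 1527 × 10⁻³ = 440.4 kN.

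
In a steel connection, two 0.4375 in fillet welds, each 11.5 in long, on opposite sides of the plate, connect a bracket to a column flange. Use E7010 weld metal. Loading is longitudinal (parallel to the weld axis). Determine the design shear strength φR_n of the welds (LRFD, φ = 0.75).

E70XX → F_EXX = 70 ksi.
Effective throat t_e = 0.707 × 0.4375 = 0.3093 in.
Total length L = 23 in; A_we = 0.3093 × 23 = 7.114 in².
F_nw = 0.6 F_EXX = 0.6 × 70 = 42 ksi.
φR_n = 0.75 × 42 × 7.114 = 224.1 kip.

φR_n ≈ 224 kip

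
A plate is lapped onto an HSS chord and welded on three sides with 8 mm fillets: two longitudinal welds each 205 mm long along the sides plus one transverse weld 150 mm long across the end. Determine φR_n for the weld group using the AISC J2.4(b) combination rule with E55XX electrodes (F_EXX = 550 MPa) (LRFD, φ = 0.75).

t_e = 0.707 × 8 = 5.656 mm.
R_nwl = 0.6 × 550 × 5.656 × 410 × 10⁻³ = 765.3 kN (longitudinal, 2 welds).
R_nwt = 0.6 × 550 × 5.656 × 150 × 10⁻³ = 280 kN (transverse, base value).
(i) R_nwl + R_nwt = 1045 kN; (ii) 0.85 R_nwl + 1.5 R_nwt = 1070 kN.
R_n = max = 1070 kN [governs: (ii)]; φR_n = 802.8 kN.

φR_n ≈ 803 kN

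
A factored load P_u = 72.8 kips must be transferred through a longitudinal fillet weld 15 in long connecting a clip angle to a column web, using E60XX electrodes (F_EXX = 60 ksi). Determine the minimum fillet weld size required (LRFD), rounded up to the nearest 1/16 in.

Total weld length L = 15 in.
Required throat t_e = P_u / (φ × 0.6 F_EXX × L) = 72.8 / (0.75 × 0.6 × 60 × 15) = 0.1798 in.
Required leg w = t_e / 0.707 = 0.2542 in → use 5/16 in.

w = 5/16 in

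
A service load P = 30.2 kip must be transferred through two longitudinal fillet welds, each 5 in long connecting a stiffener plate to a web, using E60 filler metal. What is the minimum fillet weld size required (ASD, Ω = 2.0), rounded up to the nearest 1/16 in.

w = 1/4 in

E60XX → F_EXX = 60 ksi.
Total weld length L = 10 in.
Required throat t_e = P × Ω / (0.6 F_EXX × L) = 30.2 × 2.0 / (0.6 × 60 × 10) = 0.1678 in.
Required leg w = t_e / 0.707 = 0.2373 in → use 1/4 in.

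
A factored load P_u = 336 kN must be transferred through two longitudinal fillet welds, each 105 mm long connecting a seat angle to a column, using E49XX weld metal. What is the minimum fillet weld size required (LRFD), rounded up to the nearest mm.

E49XX → F_EXX = 490 MPa.
Total weld length L = 210 mm.
Required throat t_e = P_u / (φ × 0.6 F_EXX × L) = 336 / (0.75 × 0.6 × 490 × 210 × 10⁻³) = 7.256 mm.
Required leg w = t_e / 0.707 = 10.26 mm → use 11 mm.

w = 11 mm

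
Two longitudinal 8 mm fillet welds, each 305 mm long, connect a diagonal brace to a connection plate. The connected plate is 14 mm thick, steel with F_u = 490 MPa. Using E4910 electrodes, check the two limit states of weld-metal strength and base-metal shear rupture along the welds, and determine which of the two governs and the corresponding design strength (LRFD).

E49XX → F_EXX = 490 MPa.
t_e = 0.707 × 8 = 5.656 mm; L = 610 mm.
Weld metal: φR_n = 0.75 × 0.6 × 490 × 5.656 × 610 × 10⁻³ = 760.8 kN.
Base metal (shear rupture): φR_n = 0.75 × 0.6 × 490 × 14 × 610 × 10⁻³ = 1883 kN.
Governing: weld metal.

φR_n ≈ 761 kN (weld metal governs)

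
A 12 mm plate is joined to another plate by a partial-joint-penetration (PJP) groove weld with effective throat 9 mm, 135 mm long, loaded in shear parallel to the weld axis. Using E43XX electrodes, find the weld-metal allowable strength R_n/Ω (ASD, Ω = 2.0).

E43XX → F_EXX = 430 MPa.
Effective throat (given) t_e = 9 mm.
A_we = 9 × 135 = 1215 mm².
F_nw = 0.6 F_EXX = 258 MPa.
R_n/Ω = (258 × 1215) / 2.0 × 10⁻³ = 156.7 kN.

R_n/Ω ≈ 157 kN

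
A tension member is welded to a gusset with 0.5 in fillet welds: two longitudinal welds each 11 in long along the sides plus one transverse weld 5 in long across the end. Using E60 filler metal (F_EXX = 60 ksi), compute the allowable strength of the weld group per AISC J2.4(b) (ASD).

t_e = 0.707 × 0.5 = 0.3535 in.
R_nwl = 0.6 × 60 × 0.3535 × 22 = 280 kips (longitudinal, 2 welds).
R_nwt = 0.6 × 60 × 0.3535 × 5 = 63.63 kips (transverse, base value).
(i) R_nwl + R_nwt = 343.6 kips; (ii) 0.85 R_nwl + 1.5 R_nwt = 333.4 kips.
R_n = max = 343.6 kips [governs: (i)]; R_n/Ω = 171.8 kips.

R_n/Ω ≈ 172 kips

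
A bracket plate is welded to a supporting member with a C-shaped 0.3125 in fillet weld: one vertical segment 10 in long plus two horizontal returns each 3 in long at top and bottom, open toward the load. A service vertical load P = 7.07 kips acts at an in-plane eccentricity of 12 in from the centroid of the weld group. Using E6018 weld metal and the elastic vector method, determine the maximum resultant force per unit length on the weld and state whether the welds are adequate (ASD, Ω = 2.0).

E60XX → F_EXX = 60 ksi.
Total weld length L_w = 16 in. Treat welds as unit-width lines.
Centroid: x̄ = 2×3×1.5 / 16 = 0.5625 in from the vertical weld.
Polar moment about centroid: J = I_x + I_y = [10³/12 + 2×3×5²] + [10×0.5625² + 2(3³/12 + 3×0.9375²)] = 246.3 in³.
Direct shear f_v = P/L_w = 7.07 / 16 = 0.4419 kip/in (vertical).
Torsion M = P·e = 7.07 × 12 = 84.84 kip·in.
Critical point at (x, y) = (2.438, 5) from centroid. f_tx = M·y/J = 1.722 kip/in; f_ty = M·x/J = 0.8397 kip/in.
Resultant f_max = √[f_tx² + (f_v + f_ty)²] = √[1.722² + (0.4419 + 0.8397)²] = 2.147 kip/in.
Capacity per unit length: r_n/Ω = (1/2.0) × 0.6 × 60 × (0.707 × 0.3125) = 3.977 kip/in.
2.147 ≤ 3.977 → adequate.

f_max ≈ 2.15 kip/in; adequate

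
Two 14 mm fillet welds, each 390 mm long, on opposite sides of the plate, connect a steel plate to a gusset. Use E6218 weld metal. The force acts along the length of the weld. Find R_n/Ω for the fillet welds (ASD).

E62XX → F_EXX = 620 MPa.
Effective throat t_e = 0.707 × 14 = 9.898 mm.
Total length L = 780 mm; A_we = 9.898 × 780 = 7720 mm².
F_nw = 0.6 F_EXX = 0.6 × 620 = 372 MPa.
R_n = 372 × 7720 × 10⁻³ = 2872 kN; R_n/Ω = 2872/2.0 = 1436 kN.

R_n/Ω ≈ 1440 kN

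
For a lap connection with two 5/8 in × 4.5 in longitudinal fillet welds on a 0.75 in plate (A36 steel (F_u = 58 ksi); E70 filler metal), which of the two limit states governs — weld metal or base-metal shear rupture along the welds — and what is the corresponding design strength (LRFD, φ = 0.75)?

φR_n ≈ 125 kip (weld metal governs)

E70XX → F_EXX = 70 ksi.
t_e = 0.707 × 0.625 = 0.4419 in; L = 9 in.
Weld metal: φR_n = 0.75 × 0.6 × 70 × 0.4419 × 9 = 125.3 kip.
Base metal (shear rupture): φR_n = 0.75 × 0.6 × 58 × 0.75 × 9 = 176.2 kip.
Governing: weld metal.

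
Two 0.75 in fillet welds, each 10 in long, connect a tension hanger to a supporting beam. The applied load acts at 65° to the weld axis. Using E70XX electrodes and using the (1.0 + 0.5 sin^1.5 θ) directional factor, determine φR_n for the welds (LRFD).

E70XX → F_EXX = 70 ksi.
t_e = 0.707 × 0.75 = 0.5302 in; A_we = 0.5302 × 20 = 10.61 in².
Directional factor: 1.0 + 0.5 sin^1.5(65°) = 1.431.
F_nw = 0.6 × 70 × 1.431 = 60.12 ksi.
φR_n = 0.75 × 60.12 × 10.61 = 478.2 kip.

φR_n ≈ 478 kip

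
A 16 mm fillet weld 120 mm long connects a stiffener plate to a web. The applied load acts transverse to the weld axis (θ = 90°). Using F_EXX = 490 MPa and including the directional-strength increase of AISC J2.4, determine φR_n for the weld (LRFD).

t_e = 0.707 × 16 = 11.31 mm; A_we = 11.31 × 120 = 1357 mm².
Directional factor: 1.0 + 0.5 sin^1.5(90°) = 1.5.
F_nw = 0.6 × 490 × 1.5 = 441 MPa.
φR_n = 0.75 × 441 × 1357 × 10⁻³ = 449 kN.

φR_n ≈ 449 kN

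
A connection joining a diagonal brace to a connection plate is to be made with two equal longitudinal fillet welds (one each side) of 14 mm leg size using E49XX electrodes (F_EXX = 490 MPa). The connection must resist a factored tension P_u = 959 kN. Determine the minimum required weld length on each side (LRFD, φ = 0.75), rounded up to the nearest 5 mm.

Throat t_e = 0.707 × 14 = 9.898 mm.
φr_n = 0.75 × 0.6 × 490 × 9.898 × 10⁻³ = 2.183 kN/mm.
L_req = P_u / φr_n = 959 / 2.183 = 439.4 mm total.
Per side: 439.4 / 2 = 219.7 mm.
Round up → use L = 220 mm on each side.

L = 220 mm on each side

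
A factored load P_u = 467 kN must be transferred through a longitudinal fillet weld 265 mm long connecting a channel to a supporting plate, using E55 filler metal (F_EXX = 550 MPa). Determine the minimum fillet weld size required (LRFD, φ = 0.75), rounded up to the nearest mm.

w = 11 mm

Total weld length L = 265 mm.
Required throat t_e = P_u / (φ × 0.6 F_EXX × L) = 467 / (0.75 × 0.6 × 550 × 265 × 10⁻³) = 7.12 mm.
Required leg w = t_e / 0.707 = 10.07 mm → use 11 mm.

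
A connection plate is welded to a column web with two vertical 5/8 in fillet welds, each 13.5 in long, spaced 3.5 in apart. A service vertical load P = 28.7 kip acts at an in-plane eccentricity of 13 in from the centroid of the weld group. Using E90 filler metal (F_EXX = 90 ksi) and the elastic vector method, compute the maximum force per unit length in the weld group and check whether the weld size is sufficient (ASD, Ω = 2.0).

f_max ≈ 5.64 kip/in; adequate

Total weld length L_w = 27 in. Treat welds as unit-width lines.
Polar moment about centroid: J = 2[d³/12 + d(b/2)²] = 2[13.5³/12 + 13.5×1.75²] = 492.8 in³.
Direct shear f_v = P/L_w = 28.7 / 27 = 1.063 kip/in (vertical).
Torsion M = P·e = 28.7 × 13 = 373.1 kip·in.
Critical point at (x, y) = (1.75, 6.75) from centroid. f_tx = M·y/J = 5.111 kip/in; f_ty = M·x/J = 1.325 kip/in.
Resultant f_max = √[f_tx² + (f_v + f_ty)²] = √[5.111² + (1.063 + 1.325)²] = 5.641 kip/in.
Capacity per unit length: r_n/Ω = (1/2.0) × 0.6 × 90 × (0.707 × 0.625) = 11.93 kip/in.
5.641 ≤ 11.93 → adequate.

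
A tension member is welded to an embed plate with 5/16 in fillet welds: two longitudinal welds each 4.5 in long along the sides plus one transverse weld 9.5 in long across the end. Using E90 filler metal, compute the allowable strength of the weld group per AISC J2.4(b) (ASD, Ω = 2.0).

R_n/Ω ≈ 131 kip

E90XX → F_EXX = 90 ksi.
t_e = 0.707 × 0.3125 = 0.2209 in.
R_nwl = 0.6 × 90 × 0.2209 × 9 = 107.4 kip (longitudinal, 2 welds).
R_nwt = 0.6 × 90 × 0.2209 × 9.5 = 113.3 kip (transverse, base value).
(i) R_nwl + R_nwt = 220.7 kip; (ii) 0.85 R_nwl + 1.5 R_nwt = 261.3 kip.
R_n = max = 261.3 kip [governs: (ii)]; R_n/Ω = 130.6 kip.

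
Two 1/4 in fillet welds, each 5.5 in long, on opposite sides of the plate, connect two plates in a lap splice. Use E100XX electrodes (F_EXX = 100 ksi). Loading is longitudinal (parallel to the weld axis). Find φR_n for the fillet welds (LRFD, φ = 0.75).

Effective throat t_e = 0.707 × 0.25 = 0.1767 in.
Total length L = 11 in; A_we = 0.1767 × 11 = 1.944 in².
F_nw = 0.6 F_EXX = 0.6 × 100 = 60 ksi.
φR_n = 0.75 × 60 × 1.944 = 87.49 kips.

φR_n ≈ 87.5 kips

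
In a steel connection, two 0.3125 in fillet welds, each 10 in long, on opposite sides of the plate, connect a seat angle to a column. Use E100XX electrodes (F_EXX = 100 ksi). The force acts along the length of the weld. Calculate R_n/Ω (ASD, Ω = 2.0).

Effective throat t_e = 0.707 × 0.3125 = 0.2209 in.
Total length L = 20 in; A_we = 0.2209 × 20 = 4.419 in².
F_nw = 0.6 F_EXX = 0.6 × 100 = 60 ksi.
R_n = 60 × 4.419 = 265.1 kip; R_n/Ω = 265.1/2.0 = 132.6 kip.

R_n/Ω ≈ 133 kip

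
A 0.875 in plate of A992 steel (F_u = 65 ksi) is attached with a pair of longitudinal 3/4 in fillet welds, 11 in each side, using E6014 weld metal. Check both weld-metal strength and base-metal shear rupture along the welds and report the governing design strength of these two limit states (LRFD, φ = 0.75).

E60XX → F_EXX = 60 ksi.
t_e = 0.707 × 0.75 = 0.5302 in; L = 22 in.
Weld metal: φR_n = 0.75 × 0.6 × 60 × 0.5302 × 22 = 315 kip.
Base metal (shear rupture): φR_n = 0.75 × 0.6 × 65 × 0.875 × 22 = 563.1 kip.
Governing: weld metal.

φR_n ≈ 315 kip (weld metal governs)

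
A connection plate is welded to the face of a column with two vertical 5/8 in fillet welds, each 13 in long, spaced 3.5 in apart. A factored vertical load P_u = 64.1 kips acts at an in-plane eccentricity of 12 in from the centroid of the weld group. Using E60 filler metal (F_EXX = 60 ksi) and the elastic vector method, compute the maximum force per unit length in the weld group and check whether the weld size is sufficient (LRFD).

f_max ≈ 12.5 kip/in; NOT adequate

Total weld length L_w = 26 in. Treat welds as unit-width lines.
Polar moment about centroid: J = 2[d³/12 + d(b/2)²] = 2[13³/12 + 13×1.75²] = 445.8 in³.
Direct shear f_v = P/L_w = 64.1 / 26 = 2.465 kip/in (vertical).
Torsion M = P·e = 64.1 × 12 = 769.2 kip·in.
Critical point at (x, y) = (1.75, 6.5) from centroid. f_tx = M·y/J = 11.22 kip/in; f_ty = M·x/J = 3.02 kip/in.
Resultant f_max = √[f_tx² + (f_v + f_ty)²] = √[11.22² + (2.465 + 3.02)²] = 12.48 kip/in.
Capacity per unit length: φr_n = 0.75 × 0.6 × 60 × (0.707 × 0.625) = 11.93 kip/in.
12.48 > 11.93 → NOT adequate.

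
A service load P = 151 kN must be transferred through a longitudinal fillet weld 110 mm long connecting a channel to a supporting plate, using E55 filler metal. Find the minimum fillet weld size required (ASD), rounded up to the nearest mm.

E55XX → F_EXX = 550 MPa.
Total weld length L = 110 mm.
Required throat t_e = P × Ω / (0.6 F_EXX × L) = 151 × 2.0 / (0.6 × 550 × 110 × 10⁻³) = 8.32 mm.
Required leg w = t_e / 0.707 = 11.77 mm → use 12 mm.

w = 12 mm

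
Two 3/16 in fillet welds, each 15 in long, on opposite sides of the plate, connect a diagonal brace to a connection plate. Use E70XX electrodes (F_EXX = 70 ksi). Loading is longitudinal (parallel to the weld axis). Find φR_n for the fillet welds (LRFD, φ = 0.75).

φR_n ≈ 125 kip

Effective throat t_e = 0.707 × 0.1875 = 0.1326 in.
Total length L = 30 in; A_we = 0.1326 × 30 = 3.977 in².
F_nw = 0.6 F_EXX = 0.6 × 70 = 42 ksi.
φR_n = 0.75 × 42 × 3.977 = 125.3 kip.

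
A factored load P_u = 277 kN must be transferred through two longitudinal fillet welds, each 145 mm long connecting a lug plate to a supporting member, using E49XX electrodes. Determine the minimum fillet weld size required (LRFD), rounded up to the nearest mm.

E49XX → F_EXX = 490 MPa.
Total weld length L = 290 mm.
Required throat t_e = P_u / (φ × 0.6 F_EXX × L) = 277 / (0.75 × 0.6 × 490 × 290 × 10⁻³) = 4.332 mm.
Required leg w = t_e / 0.707 = 6.127 mm → use 7 mm.

w = 7 mm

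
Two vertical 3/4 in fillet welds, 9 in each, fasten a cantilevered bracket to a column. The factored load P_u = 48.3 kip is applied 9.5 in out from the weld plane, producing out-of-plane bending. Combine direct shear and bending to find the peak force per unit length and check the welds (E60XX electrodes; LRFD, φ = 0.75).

E60XX → F_EXX = 60 ksi.
L_w = 2 × 9 = 18 in; section modulus (unit throat) S = 2 × L²/6 = 27 in².
Direct shear f_v = P/L_w = 48.3/18 = 2.683 kip/in.
Moment M = P × e = 48.3 × 9.5 = 458.85 kip·in; bending f_b = M/S = 16.99 kip/in.
f_max = √(f_v² + f_b²) = √(2.683² + 16.99²) = 17.2 kip/in.
φr_n = 0.75 × 0.6 × 60 × (0.707 × 0.75) = 14.32 kip/in → NOT adequate.

f_max ≈ 17.2 kip/in; NOT adequate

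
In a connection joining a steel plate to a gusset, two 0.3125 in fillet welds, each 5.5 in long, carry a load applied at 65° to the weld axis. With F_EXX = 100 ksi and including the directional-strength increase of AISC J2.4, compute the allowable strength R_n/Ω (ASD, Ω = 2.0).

t_e = 0.707 × 0.3125 = 0.2209 in; A_we = 0.2209 × 11 = 2.43 in².
Directional factor: 1.0 + 0.5 sin^1.5(65°) = 1.431.
F_nw = 0.6 × 100 × 1.431 = 85.88 ksi.
R_n/Ω = (85.88 × 2.43) / 2.0 = 104.4 kip.

R_n/Ω ≈ 104 kip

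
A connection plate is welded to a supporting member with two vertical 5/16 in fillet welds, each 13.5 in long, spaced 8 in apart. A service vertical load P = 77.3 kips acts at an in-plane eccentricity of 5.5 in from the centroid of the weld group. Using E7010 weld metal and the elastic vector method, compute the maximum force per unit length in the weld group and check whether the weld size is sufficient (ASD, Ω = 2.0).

f_max ≈ 5.95 kip/in; NOT adequate

E70XX → F_EXX = 70 ksi.
Total weld length L_w = 27 in. Treat welds as unit-width lines.
Polar moment about centroid: J = 2[d³/12 + d(b/2)²] = 2[13.5³/12 + 13.5×4²] = 842.1 in³.
Direct shear f_v = P/L_w = 77.3 / 27 = 2.863 kip/in (vertical).
Torsion M = P·e = 77.3 × 5.5 = 425.15 kip·in.
Critical point at (x, y) = (4, 6.75) from centroid. f_tx = M·y/J = 3.408 kip/in; f_ty = M·x/J = 2.02 kip/in.
Resultant f_max = √[f_tx² + (f_v + f_ty)²] = √[3.408² + (2.863 + 2.02)²] = 5.954 kip/in.
Capacity per unit length: r_n/Ω = (1/2.0) × 0.6 × 70 × (0.707 × 0.3125) = 4.64 kip/in.
5.954 > 4.64 → NOT adequate.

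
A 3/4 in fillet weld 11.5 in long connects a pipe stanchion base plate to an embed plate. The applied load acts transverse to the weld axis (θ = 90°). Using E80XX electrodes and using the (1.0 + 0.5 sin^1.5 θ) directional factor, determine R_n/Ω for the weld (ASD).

E80XX → F_EXX = 80 ksi.
t_e = 0.707 × 0.75 = 0.5302 in; A_we = 0.5302 × 11.5 = 6.098 in².
Directional factor: 1.0 + 0.5 sin^1.5(90°) = 1.5.
F_nw = 0.6 × 80 × 1.5 = 72 ksi.
R_n/Ω = (72 × 6.098) / 2.0 = 219.5 kips.

R_n/Ω ≈ 220 kips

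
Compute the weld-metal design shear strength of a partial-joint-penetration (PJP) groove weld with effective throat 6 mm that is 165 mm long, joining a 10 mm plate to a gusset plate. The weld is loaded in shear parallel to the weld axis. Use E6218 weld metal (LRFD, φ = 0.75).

φR_n ≈ 276 kN

E62XX → F_EXX = 620 MPa.
Effective throat (given) t_e = 6 mm.
A_we = 6 × 165 = 990 mm².
F_nw = 0.6 F_EXX = 372 MPa.
φR_n = 0.75 × 372 × 990 × 10⁻³ = 276.2 kN.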